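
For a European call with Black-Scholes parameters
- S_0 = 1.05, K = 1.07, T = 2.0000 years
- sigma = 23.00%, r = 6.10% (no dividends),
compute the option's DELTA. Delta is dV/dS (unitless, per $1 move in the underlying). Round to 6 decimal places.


d1 = 0.4796997514; d2 = 0.1544306321
phi(d1) = 0.3555837553; exp(-qT) = 1.0000000000; exp(-rT) = 0.8851483685
N(d1) = 0.6842795477
Delta = exp(-qT) * N(d1) = 1.0000000000 * 0.6842795477 = 0.684280

Answer: Delta = 0.684280


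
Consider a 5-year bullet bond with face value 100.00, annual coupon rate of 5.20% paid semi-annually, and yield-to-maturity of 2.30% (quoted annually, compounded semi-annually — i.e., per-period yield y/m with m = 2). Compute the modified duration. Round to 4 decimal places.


Coupon per period c = face * coupon_rate / m = 2.600000
Periods per year m = 2; per-period yield y/m = 0.011500
Number of cashflows N = 10
Cashflows (t years, CF_t, discount factor 1/(1+y/m)^(m*t), PV):
  t = 0.5000: CF_t = 2.600000, DF = 0.988631, PV = 2.570440
  t = 1.0000: CF_t = 2.600000, DF = 0.977391, PV = 2.541216
  t = 1.5000: CF_t = 2.600000, DF = 0.966279, PV = 2.512324
  t = 2.0000: CF_t = 2.600000, DF = 0.955293, PV = 2.483761
  t = 2.5000: CF_t = 2.600000, DF = 0.944432, PV = 2.455522
  t = 3.0000: CF_t = 2.600000, DF = 0.933694, PV = 2.427605
  t = 3.5000: CF_t = 2.600000, DF = 0.923079, PV = 2.400005
  t = 4.0000: CF_t = 2.600000, DF = 0.912584, PV = 2.372719
  t = 4.5000: CF_t = 2.600000, DF = 0.902209, PV = 2.345743
  t = 5.0000: CF_t = 102.600000, DF = 0.891951, PV = 91.514200
Price P = sum_t PV_t = 113.623535
First compute Macaulay numerator sum_t t * PV_t:
  t * PV_t at t = 0.5000: 1.285220
  t * PV_t at t = 1.0000: 2.541216
  t * PV_t at t = 1.5000: 3.768486
  t * PV_t at t = 2.0000: 4.967522
  t * PV_t at t = 2.5000: 6.138806
  t * PV_t at t = 3.0000: 7.282815
  t * PV_t at t = 3.5000: 8.400017
  t * PV_t at t = 4.0000: 9.490875
  t * PV_t at t = 4.5000: 10.555842
  t * PV_t at t = 5.0000: 457.571002
Macaulay duration D = 512.001802 / 113.623535 = 4.506125
Modified duration = D / (1 + y/m) = 4.506125 / (1 + 0.011500) = 4.454893

Answer: Modified duration = 4.4549


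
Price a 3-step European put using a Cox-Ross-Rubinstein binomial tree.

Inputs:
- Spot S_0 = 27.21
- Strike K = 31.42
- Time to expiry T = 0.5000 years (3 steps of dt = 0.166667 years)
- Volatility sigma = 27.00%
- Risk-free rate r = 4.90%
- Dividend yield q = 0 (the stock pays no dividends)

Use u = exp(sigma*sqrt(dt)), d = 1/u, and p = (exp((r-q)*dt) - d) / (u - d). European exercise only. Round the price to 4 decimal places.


Answer: Price = V(0,0) = 4.2830

Derivation:
dt = T/N = 0.166667
u = exp(sigma*sqrt(dt)) = 1.116532; d = 1/u = 0.895631
p = (exp((r-q)*dt) - d) / (u - d) = 0.509592
Discount per step: exp(-r*dt) = 0.991867
Stock lattice S(k, i) with i counting down-moves:
  k=0: S(0,0) = 27.2100
  k=1: S(1,0) = 30.3808; S(1,1) = 24.3701
  k=2: S(2,0) = 33.9211; S(2,1) = 27.2100; S(2,2) = 21.8266
  k=3: S(3,0) = 37.8740; S(3,1) = 30.3808; S(3,2) = 24.3701; S(3,3) = 19.5486
Terminal payoffs V(N, i) = max(K - S_T, 0):
  V(3,0) = 0.000000; V(3,1) = 1.039177; V(3,2) = 7.049887; V(3,3) = 11.871405
Backward induction: V(k, i) = exp(-r*dt) * [p * V(k+1, i) + (1-p) * V(k+1, i+1)].
  V(2,0) = exp(-r*dt) * [p*0.000000 + (1-p)*1.039177] = 0.505475
  V(2,1) = exp(-r*dt) * [p*1.039177 + (1-p)*7.049887] = 3.954448
  V(2,2) = exp(-r*dt) * [p*7.049887 + (1-p)*11.871405] = 9.337825
  V(1,0) = exp(-r*dt) * [p*0.505475 + (1-p)*3.954448] = 2.179010
  V(1,1) = exp(-r*dt) * [p*3.954448 + (1-p)*9.337825] = 6.540862
  V(0,0) = exp(-r*dt) * [p*2.179010 + (1-p)*6.540862] = 4.282975


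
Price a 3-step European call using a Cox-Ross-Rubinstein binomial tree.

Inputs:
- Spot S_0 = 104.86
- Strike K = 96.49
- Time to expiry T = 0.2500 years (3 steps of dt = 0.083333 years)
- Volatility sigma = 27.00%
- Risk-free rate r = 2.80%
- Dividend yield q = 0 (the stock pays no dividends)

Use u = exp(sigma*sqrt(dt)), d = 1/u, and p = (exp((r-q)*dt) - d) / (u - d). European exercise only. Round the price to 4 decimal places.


dt = T/N = 0.083333
u = exp(sigma*sqrt(dt)) = 1.081060; d = 1/u = 0.925018
p = (exp((r-q)*dt) - d) / (u - d) = 0.495495
Discount per step: exp(-r*dt) = 0.997669
Stock lattice S(k, i) with i counting down-moves:
  k=0: S(0,0) = 104.8600
  k=1: S(1,0) = 113.3600; S(1,1) = 96.9974
  k=2: S(2,0) = 122.5490; S(2,1) = 104.8600; S(2,2) = 89.7243
  k=3: S(3,0) = 132.4828; S(3,1) = 113.3600; S(3,2) = 96.9974; S(3,3) = 82.9966
Terminal payoffs V(N, i) = max(S_T - K, 0):
  V(3,0) = 35.992821; V(3,1) = 16.869979; V(3,2) = 0.507368; V(3,3) = 0.000000
Backward induction: V(k, i) = exp(-r*dt) * [p * V(k+1, i) + (1-p) * V(k+1, i+1)].
  V(2,0) = exp(-r*dt) * [p*35.992821 + (1-p)*16.869979] = 26.283850
  V(2,1) = exp(-r*dt) * [p*16.869979 + (1-p)*0.507368] = 8.594881
  V(2,2) = exp(-r*dt) * [p*0.507368 + (1-p)*0.000000] = 0.250812
  V(1,0) = exp(-r*dt) * [p*26.283850 + (1-p)*8.594881] = 17.319217
  V(1,1) = exp(-r*dt) * [p*8.594881 + (1-p)*0.250812] = 4.375036
  V(0,0) = exp(-r*dt) * [p*17.319217 + (1-p)*4.375036] = 10.763668

Answer: Price = V(0,0) = 10.7637


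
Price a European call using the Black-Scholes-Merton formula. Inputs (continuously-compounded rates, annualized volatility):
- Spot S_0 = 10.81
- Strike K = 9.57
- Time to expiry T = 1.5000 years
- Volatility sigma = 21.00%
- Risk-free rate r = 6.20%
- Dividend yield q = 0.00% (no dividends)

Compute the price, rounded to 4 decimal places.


Answer: Price = 2.3704

Derivation:
d1 = (ln(S/K) + (r - q + 0.5*sigma^2) * T) / (sigma * sqrt(T)) = 0.96390698
d2 = d1 - sigma * sqrt(T) = 0.70671055
exp(-rT) = 0.91119350; exp(-qT) = 1.00000000
C = S_0 * exp(-qT) * N(d1) - K * exp(-rT) * N(d2)
N(d1) = 0.83245372; N(d2) = 0.76012681
C = 10.8100 * 1.00000000 * 0.83245372 - 9.5700 * 0.91119350 * 0.76012681 = 2.3704


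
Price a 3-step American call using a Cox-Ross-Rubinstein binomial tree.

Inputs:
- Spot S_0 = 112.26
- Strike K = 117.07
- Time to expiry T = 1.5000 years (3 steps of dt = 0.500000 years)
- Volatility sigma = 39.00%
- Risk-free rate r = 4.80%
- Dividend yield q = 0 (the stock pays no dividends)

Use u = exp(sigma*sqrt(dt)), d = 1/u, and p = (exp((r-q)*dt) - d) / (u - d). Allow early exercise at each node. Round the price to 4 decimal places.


Answer: Price = V(0,0) = 24.1254

Derivation:
dt = T/N = 0.500000
u = exp(sigma*sqrt(dt)) = 1.317547; d = 1/u = 0.758986
p = (exp((r-q)*dt) - d) / (u - d) = 0.474978
Discount per step: exp(-r*dt) = 0.976286
Stock lattice S(k, i) with i counting down-moves:
  k=0: S(0,0) = 112.2600
  k=1: S(1,0) = 147.9078; S(1,1) = 85.2038
  k=2: S(2,0) = 194.8755; S(2,1) = 112.2600; S(2,2) = 64.6685
  k=3: S(3,0) = 256.7576; S(3,1) = 147.9078; S(3,2) = 85.2038; S(3,3) = 49.0825
Terminal payoffs V(N, i) = max(S_T - K, 0):
  V(3,0) = 139.687624; V(3,1) = 30.837822; V(3,2) = 0.000000; V(3,3) = 0.000000
Backward induction: V(k, i) = exp(-r*dt) * [p * V(k+1, i) + (1-p) * V(k+1, i+1)]; then take max(V_cont, immediate exercise) for American.
  V(2,0) = exp(-r*dt) * [p*139.687624 + (1-p)*30.837822] = 80.581733; exercise = 77.805501; V(2,0) = max -> 80.581733
  V(2,1) = exp(-r*dt) * [p*30.837822 + (1-p)*0.000000] = 14.299938; exercise = 0.000000; V(2,1) = max -> 14.299938
  V(2,2) = exp(-r*dt) * [p*0.000000 + (1-p)*0.000000] = 0.000000; exercise = 0.000000; V(2,2) = max -> 0.000000
  V(1,0) = exp(-r*dt) * [p*80.581733 + (1-p)*14.299938] = 44.696641; exercise = 30.837822; V(1,0) = max -> 44.696641
  V(1,1) = exp(-r*dt) * [p*14.299938 + (1-p)*0.000000] = 6.631086; exercise = 0.000000; V(1,1) = max -> 6.631086
  V(0,0) = exp(-r*dt) * [p*44.696641 + (1-p)*6.631086] = 24.125376; exercise = 0.000000; V(0,0) = max -> 24.125376


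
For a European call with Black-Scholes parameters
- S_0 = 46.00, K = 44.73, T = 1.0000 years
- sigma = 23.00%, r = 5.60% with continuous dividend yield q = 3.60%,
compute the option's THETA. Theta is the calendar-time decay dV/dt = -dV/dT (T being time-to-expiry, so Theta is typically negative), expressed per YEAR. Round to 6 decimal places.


Answer: Theta = -2.203047

Derivation:
d1 = 0.3236825176; d2 = 0.0936825176
phi(d1) = 0.3785815705; exp(-qT) = 0.9646402935; exp(-rT) = 0.9455391359
Theta = -S*exp(-qT)*phi(d1)*sigma/(2*sqrt(T)) - r*K*exp(-rT)*N(d2) + q*S*exp(-qT)*N(d1)
N(d1) = 0.6269107961; N(d2) = 0.5373193209; sqrt(T) = 1.0000000000
Term 1 = -46.0000 * 0.9646402935 * 0.3785815705 * 0.2300 / (2 * 1.0000000000) = -1.9318817472
Term 2 = -0.0560 * 44.7300 * 0.9455391359 * 0.5373193209 = -1.2726204314
Term 3 = 0.0360 * 46.0000 * 0.9646402935 * 0.6269107961 = 1.0014550942
Theta = -1.9318817472 + (-1.2726204314) + (1.0014550942) = -2.203047


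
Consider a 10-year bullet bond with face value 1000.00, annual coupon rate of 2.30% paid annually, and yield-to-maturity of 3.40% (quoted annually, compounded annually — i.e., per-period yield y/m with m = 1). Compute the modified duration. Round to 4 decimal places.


Answer: Modified duration = 8.6934

Derivation:
Coupon per period c = face * coupon_rate / m = 23.000000
Periods per year m = 1; per-period yield y/m = 0.034000
Number of cashflows N = 10
Cashflows (t years, CF_t, discount factor 1/(1+y/m)^(m*t), PV):
  t = 1.0000: CF_t = 23.000000, DF = 0.967118, PV = 22.243714
  t = 2.0000: CF_t = 23.000000, DF = 0.935317, PV = 21.512296
  t = 3.0000: CF_t = 23.000000, DF = 0.904562, PV = 20.804928
  t = 4.0000: CF_t = 23.000000, DF = 0.874818, PV = 20.120820
  t = 5.0000: CF_t = 23.000000, DF = 0.846052, PV = 19.459207
  t = 6.0000: CF_t = 23.000000, DF = 0.818233, PV = 18.819349
  t = 7.0000: CF_t = 23.000000, DF = 0.791327, PV = 18.200531
  t = 8.0000: CF_t = 23.000000, DF = 0.765307, PV = 17.602061
  t = 9.0000: CF_t = 23.000000, DF = 0.740142, PV = 17.023270
  t = 10.0000: CF_t = 1023.000000, DF = 0.715805, PV = 732.268321
Price P = sum_t PV_t = 908.054497
First compute Macaulay numerator sum_t t * PV_t:
  t * PV_t at t = 1.0000: 22.243714
  t * PV_t at t = 2.0000: 43.024591
  t * PV_t at t = 3.0000: 62.414784
  t * PV_t at t = 4.0000: 80.483281
  t * PV_t at t = 5.0000: 97.296036
  t * PV_t at t = 6.0000: 112.916096
  t * PV_t at t = 7.0000: 127.403719
  t * PV_t at t = 8.0000: 140.816489
  t * PV_t at t = 9.0000: 153.209430
  t * PV_t at t = 10.0000: 7322.683207
Macaulay duration D = 8162.491347 / 908.054497 = 8.988988
Modified duration = D / (1 + y/m) = 8.988988 / (1 + 0.034000) = 8.693412


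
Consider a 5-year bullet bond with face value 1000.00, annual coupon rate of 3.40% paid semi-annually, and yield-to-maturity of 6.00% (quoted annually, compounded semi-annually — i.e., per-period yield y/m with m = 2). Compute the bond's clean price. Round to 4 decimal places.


Coupon per period c = face * coupon_rate / m = 17.000000
Periods per year m = 2; per-period yield y/m = 0.030000
Number of cashflows N = 10
Cashflows (t years, CF_t, discount factor 1/(1+y/m)^(m*t), PV):
  t = 0.5000: CF_t = 17.000000, DF = 0.970874, PV = 16.504854
  t = 1.0000: CF_t = 17.000000, DF = 0.942596, PV = 16.024130
  t = 1.5000: CF_t = 17.000000, DF = 0.915142, PV = 15.557408
  t = 2.0000: CF_t = 17.000000, DF = 0.888487, PV = 15.104280
  t = 2.5000: CF_t = 17.000000, DF = 0.862609, PV = 14.664349
  t = 3.0000: CF_t = 17.000000, DF = 0.837484, PV = 14.237232
  t = 3.5000: CF_t = 17.000000, DF = 0.813092, PV = 13.822556
  t = 4.0000: CF_t = 17.000000, DF = 0.789409, PV = 13.419957
  t = 4.5000: CF_t = 17.000000, DF = 0.766417, PV = 13.029084
  t = 5.0000: CF_t = 1017.000000, DF = 0.744094, PV = 756.743511
Price P = sum_t PV_t = 889.107363

Answer: Price = 889.1074


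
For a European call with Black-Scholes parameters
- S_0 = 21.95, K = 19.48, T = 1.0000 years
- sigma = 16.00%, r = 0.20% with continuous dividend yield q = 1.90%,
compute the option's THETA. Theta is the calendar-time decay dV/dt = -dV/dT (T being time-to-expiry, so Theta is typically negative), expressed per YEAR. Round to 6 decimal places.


Answer: Theta = -0.245446

Derivation:
d1 = 0.7198677582; d2 = 0.5598677582
phi(d1) = 0.3078805710; exp(-qT) = 0.9811793622; exp(-rT) = 0.9980019987
Theta = -S*exp(-qT)*phi(d1)*sigma/(2*sqrt(T)) - r*K*exp(-rT)*N(d2) + q*S*exp(-qT)*N(d1)
N(d1) = 0.7641967895; N(d2) = 0.7122151790; sqrt(T) = 1.0000000000
Term 1 = -21.9500 * 0.9811793622 * 0.3078805710 * 0.1600 / (2 * 1.0000000000) = -0.5304631254
Term 2 = -0.0020 * 19.4800 * 0.9980019987 * 0.7122151790 = -0.0276924630
Term 3 = 0.0190 * 21.9500 * 0.9811793622 * 0.7641967895 = 0.3127099781
Theta = -0.5304631254 + (-0.0276924630) + (0.3127099781) = -0.245446


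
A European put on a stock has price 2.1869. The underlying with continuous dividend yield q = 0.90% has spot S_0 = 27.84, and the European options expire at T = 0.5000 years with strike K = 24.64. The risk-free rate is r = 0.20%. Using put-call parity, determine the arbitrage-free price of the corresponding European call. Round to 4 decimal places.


Answer: Call price = 5.2865

Derivation:
Put-call parity: C - P = S_0 * exp(-qT) - K * exp(-rT).
S_0 * exp(-qT) = 27.8400 * 0.99551011 = 27.71500146
K * exp(-rT) = 24.6400 * 0.99900050 = 24.61537232
C = P + S*exp(-qT) - K*exp(-rT)
C = 2.1869 + 27.71500146 - 24.61537232 = 5.2865


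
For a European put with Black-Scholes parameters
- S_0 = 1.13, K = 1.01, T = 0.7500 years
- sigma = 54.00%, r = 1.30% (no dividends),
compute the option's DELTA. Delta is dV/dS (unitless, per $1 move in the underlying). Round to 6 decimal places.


d1 = 0.4947406445; d2 = 0.0270869265
phi(d1) = 0.3529874815; exp(-qT) = 1.0000000000; exp(-rT) = 0.9902973771
N(-d1) = 0.3103916036
Delta = -exp(-qT) * N(-d1) = -1.0000000000 * 0.3103916036 = -0.310392

Answer: Delta = -0.310392


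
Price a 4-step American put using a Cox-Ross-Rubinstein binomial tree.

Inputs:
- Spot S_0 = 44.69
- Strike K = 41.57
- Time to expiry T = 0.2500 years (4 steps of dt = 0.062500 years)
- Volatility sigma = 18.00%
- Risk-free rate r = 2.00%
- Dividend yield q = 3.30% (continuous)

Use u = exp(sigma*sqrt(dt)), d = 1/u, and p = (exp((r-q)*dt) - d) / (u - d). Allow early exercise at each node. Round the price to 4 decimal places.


dt = T/N = 0.062500
u = exp(sigma*sqrt(dt)) = 1.046028; d = 1/u = 0.955997
p = (exp((r-q)*dt) - d) / (u - d) = 0.479731
Discount per step: exp(-r*dt) = 0.998751
Stock lattice S(k, i) with i counting down-moves:
  k=0: S(0,0) = 44.6900
  k=1: S(1,0) = 46.7470; S(1,1) = 42.7235
  k=2: S(2,0) = 48.8986; S(2,1) = 44.6900; S(2,2) = 40.8436
  k=3: S(3,0) = 51.1493; S(3,1) = 46.7470; S(3,2) = 42.7235; S(3,3) = 39.0464
  k=4: S(4,0) = 53.5036; S(4,1) = 48.8986; S(4,2) = 44.6900; S(4,3) = 40.8436; S(4,4) = 37.3282
Terminal payoffs V(N, i) = max(K - S_T, 0):
  V(4,0) = 0.000000; V(4,1) = 0.000000; V(4,2) = 0.000000; V(4,3) = 0.726415; V(4,4) = 4.241774
Backward induction: V(k, i) = exp(-r*dt) * [p * V(k+1, i) + (1-p) * V(k+1, i+1)]; then take max(V_cont, immediate exercise) for American.
  V(3,0) = exp(-r*dt) * [p*0.000000 + (1-p)*0.000000] = 0.000000; exercise = 0.000000; V(3,0) = max -> 0.000000
  V(3,1) = exp(-r*dt) * [p*0.000000 + (1-p)*0.000000] = 0.000000; exercise = 0.000000; V(3,1) = max -> 0.000000
  V(3,2) = exp(-r*dt) * [p*0.000000 + (1-p)*0.726415] = 0.377459; exercise = 0.000000; V(3,2) = max -> 0.377459
  V(3,3) = exp(-r*dt) * [p*0.726415 + (1-p)*4.241774] = 2.552156; exercise = 2.523636; V(3,3) = max -> 2.552156
  V(2,0) = exp(-r*dt) * [p*0.000000 + (1-p)*0.000000] = 0.000000; exercise = 0.000000; V(2,0) = max -> 0.000000
  V(2,1) = exp(-r*dt) * [p*0.000000 + (1-p)*0.377459] = 0.196135; exercise = 0.000000; V(2,1) = max -> 0.196135
  V(2,2) = exp(-r*dt) * [p*0.377459 + (1-p)*2.552156] = 1.507002; exercise = 0.726415; V(2,2) = max -> 1.507002
  V(1,0) = exp(-r*dt) * [p*0.000000 + (1-p)*0.196135] = 0.101916; exercise = 0.000000; V(1,0) = max -> 0.101916
  V(1,1) = exp(-r*dt) * [p*0.196135 + (1-p)*1.507002] = 0.877042; exercise = 0.000000; V(1,1) = max -> 0.877042
  V(0,0) = exp(-r*dt) * [p*0.101916 + (1-p)*0.877042] = 0.504559; exercise = 0.000000; V(0,0) = max -> 0.504559

Answer: Price = V(0,0) = 0.5046


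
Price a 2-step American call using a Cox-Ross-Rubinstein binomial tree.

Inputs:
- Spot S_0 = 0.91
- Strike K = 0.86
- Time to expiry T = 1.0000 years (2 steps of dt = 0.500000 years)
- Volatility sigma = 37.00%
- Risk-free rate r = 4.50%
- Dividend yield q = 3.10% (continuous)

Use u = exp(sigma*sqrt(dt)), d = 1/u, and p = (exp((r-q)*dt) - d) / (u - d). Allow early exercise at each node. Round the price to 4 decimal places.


Answer: Price = V(0,0) = 0.1534

Derivation:
dt = T/N = 0.500000
u = exp(sigma*sqrt(dt)) = 1.299045; d = 1/u = 0.769796
p = (exp((r-q)*dt) - d) / (u - d) = 0.448236
Discount per step: exp(-r*dt) = 0.977751
Stock lattice S(k, i) with i counting down-moves:
  k=0: S(0,0) = 0.9100
  k=1: S(1,0) = 1.1821; S(1,1) = 0.7005
  k=2: S(2,0) = 1.5356; S(2,1) = 0.9100; S(2,2) = 0.5393
Terminal payoffs V(N, i) = max(S_T - K, 0):
  V(2,0) = 0.675642; V(2,1) = 0.050000; V(2,2) = 0.000000
Backward induction: V(k, i) = exp(-r*dt) * [p * V(k+1, i) + (1-p) * V(k+1, i+1)]; then take max(V_cont, immediate exercise) for American.
  V(1,0) = exp(-r*dt) * [p*0.675642 + (1-p)*0.050000] = 0.323083; exercise = 0.322131; V(1,0) = max -> 0.323083
  V(1,1) = exp(-r*dt) * [p*0.050000 + (1-p)*0.000000] = 0.021913; exercise = 0.000000; V(1,1) = max -> 0.021913
  V(0,0) = exp(-r*dt) * [p*0.323083 + (1-p)*0.021913] = 0.153417; exercise = 0.050000; V(0,0) = max -> 0.153417


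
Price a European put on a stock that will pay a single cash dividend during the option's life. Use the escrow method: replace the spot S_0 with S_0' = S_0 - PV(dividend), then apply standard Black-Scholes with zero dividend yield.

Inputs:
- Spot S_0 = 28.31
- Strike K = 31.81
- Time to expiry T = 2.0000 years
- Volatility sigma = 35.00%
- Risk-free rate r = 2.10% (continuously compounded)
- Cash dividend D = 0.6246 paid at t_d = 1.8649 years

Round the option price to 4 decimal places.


PV(D) = D * exp(-r * t_d) = 0.6246 * 0.96159405 = 0.60061165
S_0' = S_0 - PV(D) = 28.3100 - 0.60061165 = 27.70938835
d1 = (ln(S_0'/K) + (r + sigma^2/2)*T) / (sigma*sqrt(T)) = 0.05351905
d2 = d1 - sigma*sqrt(T) = -0.44145569
exp(-rT) = 0.95886978
N(-d1) = 0.47865918; N(-d2) = 0.67055843
P = K * exp(-rT) * N(-d2) - S_0' * N(-d1) = 31.8100 * 0.95886978 * 0.67055843 - 27.70938835 * 0.47865918 = 7.1898

Answer: Price = 7.1898


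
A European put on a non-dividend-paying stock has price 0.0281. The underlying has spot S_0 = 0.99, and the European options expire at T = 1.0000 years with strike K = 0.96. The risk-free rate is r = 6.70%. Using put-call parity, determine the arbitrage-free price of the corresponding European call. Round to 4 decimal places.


Put-call parity: C - P = S_0 * exp(-qT) - K * exp(-rT).
S_0 * exp(-qT) = 0.9900 * 1.00000000 = 0.99000000
K * exp(-rT) = 0.9600 * 0.93519520 = 0.89778739
C = P + S*exp(-qT) - K*exp(-rT)
C = 0.0281 + 0.99000000 - 0.89778739 = 0.1203

Answer: Call price = 0.1203


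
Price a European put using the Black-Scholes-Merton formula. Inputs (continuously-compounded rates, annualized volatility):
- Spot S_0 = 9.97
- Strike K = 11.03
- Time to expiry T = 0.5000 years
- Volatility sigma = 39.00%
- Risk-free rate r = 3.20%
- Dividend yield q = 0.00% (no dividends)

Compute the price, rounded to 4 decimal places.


Answer: Price = 1.6379

Derivation:
d1 = (ln(S/K) + (r - q + 0.5*sigma^2) * T) / (sigma * sqrt(T)) = -0.17047891
d2 = d1 - sigma * sqrt(T) = -0.44625055
exp(-rT) = 0.98412732; exp(-qT) = 1.00000000
P = K * exp(-rT) * N(-d2) - S_0 * exp(-qT) * N(-d1)
N(-d1) = 0.56768324; N(-d2) = 0.67229187
P = 11.0300 * 0.98412732 * 0.67229187 - 9.9700 * 1.00000000 * 0.56768324 = 1.6379


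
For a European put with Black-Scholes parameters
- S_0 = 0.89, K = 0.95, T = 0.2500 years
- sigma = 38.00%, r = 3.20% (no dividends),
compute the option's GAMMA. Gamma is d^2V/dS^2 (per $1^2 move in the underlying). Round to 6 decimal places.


d1 = -0.2062659046; d2 = -0.3962659046
phi(d1) = 0.3905452869; exp(-qT) = 1.0000000000; exp(-rT) = 0.9920319148
Gamma = exp(-qT) * phi(d1) / (S * sigma * sqrt(T)) = 1.0000000000 * 0.3905452869 / (0.8900 * 0.3800 * 0.5000000000) = 2.309552

Answer: Gamma = 2.309552


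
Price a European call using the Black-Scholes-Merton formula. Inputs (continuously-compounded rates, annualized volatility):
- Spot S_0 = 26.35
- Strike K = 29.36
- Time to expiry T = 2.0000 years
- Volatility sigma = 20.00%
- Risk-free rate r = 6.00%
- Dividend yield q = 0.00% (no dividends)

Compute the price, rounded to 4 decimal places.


Answer: Price = 3.1035

Derivation:
d1 = (ln(S/K) + (r - q + 0.5*sigma^2) * T) / (sigma * sqrt(T)) = 0.18326465
d2 = d1 - sigma * sqrt(T) = -0.09957806
exp(-rT) = 0.88692044; exp(-qT) = 1.00000000
C = S_0 * exp(-qT) * N(d1) - K * exp(-rT) * N(d2)
N(d1) = 0.57270482; N(d2) = 0.46033966
C = 26.3500 * 1.00000000 * 0.57270482 - 29.3600 * 0.88692044 * 0.46033966 = 3.1035


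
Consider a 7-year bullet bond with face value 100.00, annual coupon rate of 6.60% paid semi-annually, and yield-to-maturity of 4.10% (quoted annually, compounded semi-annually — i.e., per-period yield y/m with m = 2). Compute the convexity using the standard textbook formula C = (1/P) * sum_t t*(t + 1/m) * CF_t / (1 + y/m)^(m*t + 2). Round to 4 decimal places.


Coupon per period c = face * coupon_rate / m = 3.300000
Periods per year m = 2; per-period yield y/m = 0.020500
Number of cashflows N = 14
Cashflows (t years, CF_t, discount factor 1/(1+y/m)^(m*t), PV):
  t = 0.5000: CF_t = 3.300000, DF = 0.979912, PV = 3.233709
  t = 1.0000: CF_t = 3.300000, DF = 0.960227, PV = 3.168750
  t = 1.5000: CF_t = 3.300000, DF = 0.940938, PV = 3.105095
  t = 2.0000: CF_t = 3.300000, DF = 0.922036, PV = 3.042719
  t = 2.5000: CF_t = 3.300000, DF = 0.903514, PV = 2.981597
  t = 3.0000: CF_t = 3.300000, DF = 0.885364, PV = 2.921702
  t = 3.5000: CF_t = 3.300000, DF = 0.867579, PV = 2.863010
  t = 4.0000: CF_t = 3.300000, DF = 0.850151, PV = 2.805497
  t = 4.5000: CF_t = 3.300000, DF = 0.833073, PV = 2.749140
  t = 5.0000: CF_t = 3.300000, DF = 0.816338, PV = 2.693915
  t = 5.5000: CF_t = 3.300000, DF = 0.799939, PV = 2.639799
  t = 6.0000: CF_t = 3.300000, DF = 0.783870, PV = 2.586770
  t = 6.5000: CF_t = 3.300000, DF = 0.768123, PV = 2.534807
  t = 7.0000: CF_t = 103.300000, DF = 0.752693, PV = 77.753186
Price P = sum_t PV_t = 115.079696
Convexity numerator sum_t t*(t + 1/m) * CF_t / (1+y/m)^(m*t + 2):
  t = 0.5000: term = 1.552548
  t = 1.0000: term = 4.564079
  t = 1.5000: term = 8.944790
  t = 2.0000: term = 14.608509
  t = 2.5000: term = 21.472576
  t = 3.0000: term = 29.457722
  t = 3.5000: term = 38.487960
  t = 4.0000: term = 48.490466
  t = 4.5000: term = 59.395475
  t = 5.0000: term = 71.136178
  t = 5.5000: term = 83.648616
  t = 6.0000: term = 96.871588
  t = 6.5000: term = 110.746549
  t = 7.0000: term = 3919.687826
Convexity = (1/P) * sum = 4509.064881 / 115.079696 = 39.182106

Answer: Convexity = 39.1821


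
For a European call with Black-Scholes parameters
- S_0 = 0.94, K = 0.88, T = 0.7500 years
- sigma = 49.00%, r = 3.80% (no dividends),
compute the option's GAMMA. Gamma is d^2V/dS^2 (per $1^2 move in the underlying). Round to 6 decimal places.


d1 = 0.4347694204; d2 = 0.0104169725
phi(d1) = 0.3629643142; exp(-qT) = 1.0000000000; exp(-rT) = 0.9719022941
Gamma = exp(-qT) * phi(d1) / (S * sigma * sqrt(T)) = 1.0000000000 * 0.3629643142 / (0.9400 * 0.4900 * 0.8660254038) = 0.909933

Answer: Gamma = 0.909933


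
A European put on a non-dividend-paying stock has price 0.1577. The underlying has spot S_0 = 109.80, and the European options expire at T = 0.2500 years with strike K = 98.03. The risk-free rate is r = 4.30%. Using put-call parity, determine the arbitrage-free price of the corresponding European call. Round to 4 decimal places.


Put-call parity: C - P = S_0 * exp(-qT) - K * exp(-rT).
S_0 * exp(-qT) = 109.8000 * 1.00000000 = 109.80000000
K * exp(-rT) = 98.0300 * 0.98930757 = 96.98182155
C = P + S*exp(-qT) - K*exp(-rT)
C = 0.1577 + 109.80000000 - 96.98182155 = 12.9759

Answer: Call price = 12.9759


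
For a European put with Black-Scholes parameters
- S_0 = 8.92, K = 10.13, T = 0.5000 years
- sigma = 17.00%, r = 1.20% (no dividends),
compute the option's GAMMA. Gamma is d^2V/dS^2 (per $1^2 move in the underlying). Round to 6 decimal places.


d1 = -0.9481916909; d2 = -1.0683998437
phi(d1) = 0.2544954619; exp(-qT) = 1.0000000000; exp(-rT) = 0.9940179641
Gamma = exp(-qT) * phi(d1) / (S * sigma * sqrt(T)) = 1.0000000000 * 0.2544954619 / (8.9200 * 0.1700 * 0.7071067812) = 0.237346

Answer: Gamma = 0.237346


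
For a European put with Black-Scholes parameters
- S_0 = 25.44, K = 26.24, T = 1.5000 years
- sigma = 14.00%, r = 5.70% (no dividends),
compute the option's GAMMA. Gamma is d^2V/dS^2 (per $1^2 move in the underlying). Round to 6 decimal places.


Answer: Gamma = 0.084297

Derivation:
d1 = 0.4038029005; d2 = 0.2323386185
phi(d1) = 0.3677077094; exp(-qT) = 1.0000000000; exp(-rT) = 0.9180531431
Gamma = exp(-qT) * phi(d1) / (S * sigma * sqrt(T)) = 1.0000000000 * 0.3677077094 / (25.4400 * 0.1400 * 1.2247448714) = 0.084297


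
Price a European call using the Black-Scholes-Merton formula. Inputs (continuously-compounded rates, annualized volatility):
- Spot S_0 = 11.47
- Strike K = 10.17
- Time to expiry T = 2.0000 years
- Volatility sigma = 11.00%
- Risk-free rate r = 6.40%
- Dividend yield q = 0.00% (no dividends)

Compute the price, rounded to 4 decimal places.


d1 = (ln(S/K) + (r - q + 0.5*sigma^2) * T) / (sigma * sqrt(T)) = 1.67386781
d2 = d1 - sigma * sqrt(T) = 1.51830432
exp(-rT) = 0.87985338; exp(-qT) = 1.00000000
C = S_0 * exp(-qT) * N(d1) - K * exp(-rT) * N(d2)
N(d1) = 0.95292171; N(d2) = 0.93553115
C = 11.4700 * 1.00000000 * 0.95292171 - 10.1700 * 0.87985338 * 0.93553115 = 2.5588

Answer: Price = 2.5588


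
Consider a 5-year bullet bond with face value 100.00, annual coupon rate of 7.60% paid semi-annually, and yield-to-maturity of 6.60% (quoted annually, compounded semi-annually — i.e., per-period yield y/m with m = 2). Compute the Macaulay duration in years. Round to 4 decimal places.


Coupon per period c = face * coupon_rate / m = 3.800000
Periods per year m = 2; per-period yield y/m = 0.033000
Number of cashflows N = 10
Cashflows (t years, CF_t, discount factor 1/(1+y/m)^(m*t), PV):
  t = 0.5000: CF_t = 3.800000, DF = 0.968054, PV = 3.678606
  t = 1.0000: CF_t = 3.800000, DF = 0.937129, PV = 3.561090
  t = 1.5000: CF_t = 3.800000, DF = 0.907192, PV = 3.447328
  t = 2.0000: CF_t = 3.800000, DF = 0.878211, PV = 3.337201
  t = 2.5000: CF_t = 3.800000, DF = 0.850156, PV = 3.230591
  t = 3.0000: CF_t = 3.800000, DF = 0.822997, PV = 3.127387
  t = 3.5000: CF_t = 3.800000, DF = 0.796705, PV = 3.027480
  t = 4.0000: CF_t = 3.800000, DF = 0.771254, PV = 2.930765
  t = 4.5000: CF_t = 3.800000, DF = 0.746616, PV = 2.837140
  t = 5.0000: CF_t = 103.800000, DF = 0.722764, PV = 75.022950
Price P = sum_t PV_t = 104.200539
Macaulay numerator sum_t t * PV_t:
  t * PV_t at t = 0.5000: 1.839303
  t * PV_t at t = 1.0000: 3.561090
  t * PV_t at t = 1.5000: 5.170992
  t * PV_t at t = 2.0000: 6.674401
  t * PV_t at t = 2.5000: 8.076478
  t * PV_t at t = 3.0000: 9.382162
  t * PV_t at t = 3.5000: 10.596182
  t * PV_t at t = 4.0000: 11.723061
  t * PV_t at t = 4.5000: 12.767128
  t * PV_t at t = 5.0000: 375.114751
Macaulay duration D = (sum_t t * PV_t) / P = 444.905547 / 104.200539 = 4.269705

Answer: Macaulay duration = 4.2697 years


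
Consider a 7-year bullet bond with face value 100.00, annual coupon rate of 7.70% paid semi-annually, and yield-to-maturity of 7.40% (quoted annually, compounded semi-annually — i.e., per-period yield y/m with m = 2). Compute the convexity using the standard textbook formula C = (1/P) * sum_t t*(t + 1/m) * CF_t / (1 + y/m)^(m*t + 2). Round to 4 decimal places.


Coupon per period c = face * coupon_rate / m = 3.850000
Periods per year m = 2; per-period yield y/m = 0.037000
Number of cashflows N = 14
Cashflows (t years, CF_t, discount factor 1/(1+y/m)^(m*t), PV):
  t = 0.5000: CF_t = 3.850000, DF = 0.964320, PV = 3.712633
  t = 1.0000: CF_t = 3.850000, DF = 0.929913, PV = 3.580166
  t = 1.5000: CF_t = 3.850000, DF = 0.896734, PV = 3.452427
  t = 2.0000: CF_t = 3.850000, DF = 0.864739, PV = 3.329245
  t = 2.5000: CF_t = 3.850000, DF = 0.833885, PV = 3.210458
  t = 3.0000: CF_t = 3.850000, DF = 0.804132, PV = 3.095909
  t = 3.5000: CF_t = 3.850000, DF = 0.775441, PV = 2.985447
  t = 4.0000: CF_t = 3.850000, DF = 0.747773, PV = 2.878927
  t = 4.5000: CF_t = 3.850000, DF = 0.721093, PV = 2.776207
  t = 5.0000: CF_t = 3.850000, DF = 0.695364, PV = 2.677153
  t = 5.5000: CF_t = 3.850000, DF = 0.670554, PV = 2.581632
  t = 6.0000: CF_t = 3.850000, DF = 0.646629, PV = 2.489520
  t = 6.5000: CF_t = 3.850000, DF = 0.623557, PV = 2.400694
  t = 7.0000: CF_t = 103.850000, DF = 0.601309, PV = 62.445897
Price P = sum_t PV_t = 101.616317
Convexity numerator sum_t t*(t + 1/m) * CF_t / (1+y/m)^(m*t + 2):
  t = 0.5000: term = 1.726213
  t = 1.0000: term = 4.993867
  t = 1.5000: term = 9.631373
  t = 2.0000: term = 15.479545
  t = 2.5000: term = 22.390856
  t = 3.0000: term = 30.228735
  t = 3.5000: term = 38.866905
  t = 4.0000: term = 48.188751
  t = 4.5000: term = 58.086730
  t = 5.0000: term = 68.461805
  t = 5.5000: term = 79.222918
  t = 6.0000: term = 90.286485
  t = 6.5000: term = 101.575924
  t = 7.0000: term = 3048.636901
Convexity = (1/P) * sum = 3617.777009 / 101.616317 = 35.602324

Answer: Convexity = 35.6023


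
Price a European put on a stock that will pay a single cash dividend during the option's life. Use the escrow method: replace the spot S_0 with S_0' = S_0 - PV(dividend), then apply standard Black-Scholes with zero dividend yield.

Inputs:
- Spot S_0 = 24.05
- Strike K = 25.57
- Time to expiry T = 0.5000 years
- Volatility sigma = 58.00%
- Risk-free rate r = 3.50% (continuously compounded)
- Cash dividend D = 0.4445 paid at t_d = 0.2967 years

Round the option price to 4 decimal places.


Answer: Price = 4.7623

Derivation:
PV(D) = D * exp(-r * t_d) = 0.4445 * 0.98966923 = 0.43990797
S_0' = S_0 - PV(D) = 24.0500 - 0.43990797 = 23.61009203
d1 = (ln(S_0'/K) + (r + sigma^2/2)*T) / (sigma*sqrt(T)) = 0.05328771
d2 = d1 - sigma*sqrt(T) = -0.35683422
exp(-rT) = 0.98265224
N(-d1) = 0.47875134; N(-d2) = 0.63939204
P = K * exp(-rT) * N(-d2) - S_0' * N(-d1) = 25.5700 * 0.98265224 * 0.63939204 - 23.61009203 * 0.47875134 = 4.7623


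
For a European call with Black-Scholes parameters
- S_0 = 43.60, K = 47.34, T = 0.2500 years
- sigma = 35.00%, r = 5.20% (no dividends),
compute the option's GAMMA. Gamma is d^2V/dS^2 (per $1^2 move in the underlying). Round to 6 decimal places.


Answer: Gamma = 0.049856

Derivation:
d1 = -0.3084911642; d2 = -0.4834911642
phi(d1) = 0.3804038101; exp(-qT) = 1.0000000000; exp(-rT) = 0.9870841350
Gamma = exp(-qT) * phi(d1) / (S * sigma * sqrt(T)) = 1.0000000000 * 0.3804038101 / (43.6000 * 0.3500 * 0.5000000000) = 0.049856


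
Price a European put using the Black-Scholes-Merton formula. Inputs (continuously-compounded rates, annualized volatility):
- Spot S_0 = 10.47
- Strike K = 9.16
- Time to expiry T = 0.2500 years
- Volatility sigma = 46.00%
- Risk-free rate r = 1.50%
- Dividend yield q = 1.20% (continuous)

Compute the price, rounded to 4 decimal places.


d1 = (ln(S/K) + (r - q + 0.5*sigma^2) * T) / (sigma * sqrt(T)) = 0.69942542
d2 = d1 - sigma * sqrt(T) = 0.46942542
exp(-rT) = 0.99625702; exp(-qT) = 0.99700450
P = K * exp(-rT) * N(-d2) - S_0 * exp(-qT) * N(-d1)
N(-d1) = 0.24214310; N(-d2) = 0.31938279
P = 9.1600 * 0.99625702 * 0.31938279 - 10.4700 * 0.99700450 * 0.24214310 = 0.3870

Answer: Price = 0.3870


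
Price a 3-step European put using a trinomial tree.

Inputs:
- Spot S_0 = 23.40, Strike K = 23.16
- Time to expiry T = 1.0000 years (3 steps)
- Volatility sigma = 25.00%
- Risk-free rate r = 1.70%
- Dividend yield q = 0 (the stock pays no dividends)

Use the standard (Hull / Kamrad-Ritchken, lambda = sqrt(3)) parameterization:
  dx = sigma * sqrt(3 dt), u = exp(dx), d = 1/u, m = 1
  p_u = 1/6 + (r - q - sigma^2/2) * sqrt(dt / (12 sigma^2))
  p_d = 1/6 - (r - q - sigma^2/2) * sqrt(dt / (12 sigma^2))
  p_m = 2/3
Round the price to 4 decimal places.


dt = T/N = 0.333333; dx = sigma*sqrt(3*dt) = 0.250000
u = exp(dx) = 1.284025; d = 1/u = 0.778801
p_u = 0.157167, p_m = 0.666667, p_d = 0.176167
Discount per step: exp(-r*dt) = 0.994349
Stock lattice S(k, j) with j the centered position index:
  k=0: S(0,+0) = 23.4000
  k=1: S(1,-1) = 18.2239; S(1,+0) = 23.4000; S(1,+1) = 30.0462
  k=2: S(2,-2) = 14.1928; S(2,-1) = 18.2239; S(2,+0) = 23.4000; S(2,+1) = 30.0462; S(2,+2) = 38.5801
  k=3: S(3,-3) = 11.0534; S(3,-2) = 14.1928; S(3,-1) = 18.2239; S(3,+0) = 23.4000; S(3,+1) = 30.0462; S(3,+2) = 38.5801; S(3,+3) = 49.5378
Terminal payoffs V(N, j) = max(K - S_T, 0):
  V(3,-3) = 12.106623; V(3,-2) = 8.967183; V(3,-1) = 4.936062; V(3,+0) = 0.000000; V(3,+1) = 0.000000; V(3,+2) = 0.000000; V(3,+3) = 0.000000
Backward induction: V(k, j) = exp(-r*dt) * [p_u * V(k+1, j+1) + p_m * V(k+1, j) + p_d * V(k+1, j-1)]
  V(2,-2) = exp(-r*dt) * [p_u*4.936062 + p_m*8.967183 + p_d*12.106623] = 8.836474
  V(2,-1) = exp(-r*dt) * [p_u*0.000000 + p_m*4.936062 + p_d*8.967183] = 4.842905
  V(2,+0) = exp(-r*dt) * [p_u*0.000000 + p_m*0.000000 + p_d*4.936062] = 0.864656
  V(2,+1) = exp(-r*dt) * [p_u*0.000000 + p_m*0.000000 + p_d*0.000000] = 0.000000
  V(2,+2) = exp(-r*dt) * [p_u*0.000000 + p_m*0.000000 + p_d*0.000000] = 0.000000
  V(1,-1) = exp(-r*dt) * [p_u*0.864656 + p_m*4.842905 + p_d*8.836474] = 4.893383
  V(1,+0) = exp(-r*dt) * [p_u*0.000000 + p_m*0.864656 + p_d*4.842905] = 1.421518
  V(1,+1) = exp(-r*dt) * [p_u*0.000000 + p_m*0.000000 + p_d*0.864656] = 0.151463
  V(0,+0) = exp(-r*dt) * [p_u*0.151463 + p_m*1.421518 + p_d*4.893383] = 1.823174

Answer: Price = V(0,0) = 1.8232


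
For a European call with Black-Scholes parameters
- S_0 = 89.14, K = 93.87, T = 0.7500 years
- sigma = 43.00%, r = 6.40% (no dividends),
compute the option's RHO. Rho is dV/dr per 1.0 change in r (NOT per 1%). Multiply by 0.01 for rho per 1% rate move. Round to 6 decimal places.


Answer: Rho = 28.334303

Derivation:
d1 = 0.1762524729; d2 = -0.1961384507
phi(d1) = 0.3927935983; exp(-qT) = 1.0000000000; exp(-rT) = 0.9531337871
N(d2) = 0.4222509007
Rho = K*T*exp(-rT)*N(d2) = 93.8700 * 0.7500 * 0.9531337871 * 0.4222509007 = 28.334303


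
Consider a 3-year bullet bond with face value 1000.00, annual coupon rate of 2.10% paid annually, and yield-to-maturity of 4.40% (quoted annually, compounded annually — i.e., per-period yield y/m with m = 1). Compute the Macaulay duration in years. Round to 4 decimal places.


Coupon per period c = face * coupon_rate / m = 21.000000
Periods per year m = 1; per-period yield y/m = 0.044000
Number of cashflows N = 3
Cashflows (t years, CF_t, discount factor 1/(1+y/m)^(m*t), PV):
  t = 1.0000: CF_t = 21.000000, DF = 0.957854, PV = 20.114943
  t = 2.0000: CF_t = 21.000000, DF = 0.917485, PV = 19.267186
  t = 3.0000: CF_t = 1021.000000, DF = 0.878817, PV = 897.272270
Price P = sum_t PV_t = 936.654399
Macaulay numerator sum_t t * PV_t:
  t * PV_t at t = 1.0000: 20.114943
  t * PV_t at t = 2.0000: 38.534373
  t * PV_t at t = 3.0000: 2691.816809
Macaulay duration D = (sum_t t * PV_t) / P = 2750.466125 / 936.654399 = 2.936479

Answer: Macaulay duration = 2.9365 years


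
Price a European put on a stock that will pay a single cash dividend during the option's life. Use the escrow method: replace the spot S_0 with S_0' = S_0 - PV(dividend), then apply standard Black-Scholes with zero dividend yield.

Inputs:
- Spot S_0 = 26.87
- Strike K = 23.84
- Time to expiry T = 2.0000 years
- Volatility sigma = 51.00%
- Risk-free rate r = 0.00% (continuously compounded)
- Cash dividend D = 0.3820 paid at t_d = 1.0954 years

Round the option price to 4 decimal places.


PV(D) = D * exp(-r * t_d) = 0.3820 * 1.00000000 = 0.38200000
S_0' = S_0 - PV(D) = 26.8700 - 0.38200000 = 26.48800000
d1 = (ln(S_0'/K) + (r + sigma^2/2)*T) / (sigma*sqrt(T)) = 0.50665859
d2 = d1 - sigma*sqrt(T) = -0.21459033
exp(-rT) = 1.00000000
N(-d1) = 0.30619720; N(-d2) = 0.58495663
P = K * exp(-rT) * N(-d2) - S_0' * N(-d1) = 23.8400 * 1.00000000 * 0.58495663 - 26.48800000 * 0.30619720 = 5.8348

Answer: Price = 5.8348


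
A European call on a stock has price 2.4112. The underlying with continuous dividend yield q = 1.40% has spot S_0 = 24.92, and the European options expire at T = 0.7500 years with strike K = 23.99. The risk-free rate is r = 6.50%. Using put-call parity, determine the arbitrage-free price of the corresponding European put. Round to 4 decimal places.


Put-call parity: C - P = S_0 * exp(-qT) - K * exp(-rT).
S_0 * exp(-qT) = 24.9200 * 0.98955493 = 24.65970892
K * exp(-rT) = 23.9900 * 0.95241920 = 22.84853672
P = C - S*exp(-qT) + K*exp(-rT)
P = 2.4112 - 24.65970892 + 22.84853672 = 0.6000

Answer: Put price = 0.6000


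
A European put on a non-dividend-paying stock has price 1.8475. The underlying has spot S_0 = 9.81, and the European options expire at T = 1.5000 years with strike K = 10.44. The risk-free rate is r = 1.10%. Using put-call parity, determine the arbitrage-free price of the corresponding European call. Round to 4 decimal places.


Answer: Call price = 1.3883

Derivation:
Put-call parity: C - P = S_0 * exp(-qT) - K * exp(-rT).
S_0 * exp(-qT) = 9.8100 * 1.00000000 = 9.81000000
K * exp(-rT) = 10.4400 * 0.98363538 = 10.26915336
C = P + S*exp(-qT) - K*exp(-rT)
C = 1.8475 + 9.81000000 - 10.26915336 = 1.3883


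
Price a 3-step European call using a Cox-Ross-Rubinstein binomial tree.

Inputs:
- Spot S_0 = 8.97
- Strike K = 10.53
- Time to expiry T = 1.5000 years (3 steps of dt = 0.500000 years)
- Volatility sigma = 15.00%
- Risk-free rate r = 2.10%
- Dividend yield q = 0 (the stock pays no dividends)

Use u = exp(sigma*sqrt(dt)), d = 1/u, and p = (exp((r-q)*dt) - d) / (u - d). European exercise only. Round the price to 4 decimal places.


dt = T/N = 0.500000
u = exp(sigma*sqrt(dt)) = 1.111895; d = 1/u = 0.899365
p = (exp((r-q)*dt) - d) / (u - d) = 0.523173
Discount per step: exp(-r*dt) = 0.989555
Stock lattice S(k, i) with i counting down-moves:
  k=0: S(0,0) = 8.9700
  k=1: S(1,0) = 9.9737; S(1,1) = 8.0673
  k=2: S(2,0) = 11.0897; S(2,1) = 8.9700; S(2,2) = 7.2555
  k=3: S(3,0) = 12.3306; S(3,1) = 9.9737; S(3,2) = 8.0673; S(3,3) = 6.5253
Terminal payoffs V(N, i) = max(S_T - K, 0):
  V(3,0) = 1.800597; V(3,1) = 0.000000; V(3,2) = 0.000000; V(3,3) = 0.000000
Backward induction: V(k, i) = exp(-r*dt) * [p * V(k+1, i) + (1-p) * V(k+1, i+1)].
  V(2,0) = exp(-r*dt) * [p*1.800597 + (1-p)*0.000000] = 0.932185
  V(2,1) = exp(-r*dt) * [p*0.000000 + (1-p)*0.000000] = 0.000000
  V(2,2) = exp(-r*dt) * [p*0.000000 + (1-p)*0.000000] = 0.000000
  V(1,0) = exp(-r*dt) * [p*0.932185 + (1-p)*0.000000] = 0.482600
  V(1,1) = exp(-r*dt) * [p*0.000000 + (1-p)*0.000000] = 0.000000
  V(0,0) = exp(-r*dt) * [p*0.482600 + (1-p)*0.000000] = 0.249846

Answer: Price = V(0,0) = 0.2498


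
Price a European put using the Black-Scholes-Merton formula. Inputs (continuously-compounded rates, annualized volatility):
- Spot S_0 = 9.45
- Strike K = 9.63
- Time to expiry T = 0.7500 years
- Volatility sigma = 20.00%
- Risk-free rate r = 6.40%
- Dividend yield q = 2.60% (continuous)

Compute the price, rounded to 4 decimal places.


Answer: Price = 0.5931

Derivation:
d1 = (ln(S/K) + (r - q + 0.5*sigma^2) * T) / (sigma * sqrt(T)) = 0.14221012
d2 = d1 - sigma * sqrt(T) = -0.03099496
exp(-rT) = 0.95313379; exp(-qT) = 0.98068890
P = K * exp(-rT) * N(-d2) - S_0 * exp(-qT) * N(-d1)
N(-d1) = 0.44345702; N(-d2) = 0.51236322
P = 9.6300 * 0.95313379 * 0.51236322 - 9.4500 * 0.98068890 * 0.44345702 = 0.5931


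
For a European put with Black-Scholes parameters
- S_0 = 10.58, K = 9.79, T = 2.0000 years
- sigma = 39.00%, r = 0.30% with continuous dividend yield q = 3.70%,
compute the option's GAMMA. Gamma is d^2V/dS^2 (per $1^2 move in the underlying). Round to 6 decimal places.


d1 = 0.2931845478; d2 = -0.2583587415
phi(d1) = 0.3821595365; exp(-qT) = 0.9286716938; exp(-rT) = 0.9940179641
Gamma = exp(-qT) * phi(d1) / (S * sigma * sqrt(T)) = 0.9286716938 * 0.3821595365 / (10.5800 * 0.3900 * 1.4142135624) = 0.060819

Answer: Gamma = 0.060819


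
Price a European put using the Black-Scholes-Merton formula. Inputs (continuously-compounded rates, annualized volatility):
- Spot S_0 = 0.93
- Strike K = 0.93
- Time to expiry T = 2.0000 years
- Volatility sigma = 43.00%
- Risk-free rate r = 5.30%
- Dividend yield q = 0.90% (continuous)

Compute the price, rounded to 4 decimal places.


d1 = (ln(S/K) + (r - q + 0.5*sigma^2) * T) / (sigma * sqrt(T)) = 0.44876614
d2 = d1 - sigma * sqrt(T) = -0.15934569
exp(-rT) = 0.89942465; exp(-qT) = 0.98216103
P = K * exp(-rT) * N(-d2) - S_0 * exp(-qT) * N(-d1)
N(-d1) = 0.32680018; N(-d2) = 0.56330174
P = 0.9300 * 0.89942465 * 0.56330174 - 0.9300 * 0.98216103 * 0.32680018 = 0.1727

Answer: Price = 0.1727
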